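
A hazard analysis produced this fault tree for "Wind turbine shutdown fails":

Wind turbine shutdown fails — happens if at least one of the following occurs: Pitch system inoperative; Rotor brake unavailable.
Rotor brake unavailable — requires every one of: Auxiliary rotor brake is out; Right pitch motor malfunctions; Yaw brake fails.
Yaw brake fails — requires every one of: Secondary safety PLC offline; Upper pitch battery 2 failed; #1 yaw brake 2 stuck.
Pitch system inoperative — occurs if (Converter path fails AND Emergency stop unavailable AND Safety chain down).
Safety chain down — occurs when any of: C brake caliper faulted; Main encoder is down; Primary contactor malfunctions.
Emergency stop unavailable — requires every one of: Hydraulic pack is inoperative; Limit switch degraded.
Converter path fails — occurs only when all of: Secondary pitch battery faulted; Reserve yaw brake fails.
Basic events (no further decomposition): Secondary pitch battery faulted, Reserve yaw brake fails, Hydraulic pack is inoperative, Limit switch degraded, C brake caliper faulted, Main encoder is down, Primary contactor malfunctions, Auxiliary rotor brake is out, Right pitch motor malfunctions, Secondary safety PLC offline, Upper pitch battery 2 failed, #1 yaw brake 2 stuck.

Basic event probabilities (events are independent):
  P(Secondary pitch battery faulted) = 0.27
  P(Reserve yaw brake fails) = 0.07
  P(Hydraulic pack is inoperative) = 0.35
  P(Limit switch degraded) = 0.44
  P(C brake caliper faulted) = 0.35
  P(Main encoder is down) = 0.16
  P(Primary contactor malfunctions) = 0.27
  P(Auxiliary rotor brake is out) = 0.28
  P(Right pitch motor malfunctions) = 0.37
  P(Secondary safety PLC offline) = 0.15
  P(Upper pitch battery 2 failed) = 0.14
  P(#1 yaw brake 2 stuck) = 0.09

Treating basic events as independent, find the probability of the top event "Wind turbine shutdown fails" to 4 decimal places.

P(Converter path fails) [AND] = 0.27 × 0.07 = 0.018900
P(Emergency stop unavailable) [AND] = 0.35 × 0.44 = 0.154000
P(Safety chain down) [OR] = 1 − (1−0.35) × (1−0.16) × (1−0.27) = 0.601420
P(Pitch system inoperative) [AND] = 0.018900 × 0.154000 × 0.601420 = 0.001750
P(Yaw brake fails) [AND] = 0.15 × 0.14 × 0.09 = 0.001890
P(Rotor brake unavailable) [AND] = 0.28 × 0.37 × 0.001890 = 0.000196
P(Wind turbine shutdown fails) [OR] = 1 − (1−0.001750) × (1−0.000196) = 0.001946
Rounded to 4 decimal places: P(Wind turbine shutdown fails) ≈ 0.0019.

0.0019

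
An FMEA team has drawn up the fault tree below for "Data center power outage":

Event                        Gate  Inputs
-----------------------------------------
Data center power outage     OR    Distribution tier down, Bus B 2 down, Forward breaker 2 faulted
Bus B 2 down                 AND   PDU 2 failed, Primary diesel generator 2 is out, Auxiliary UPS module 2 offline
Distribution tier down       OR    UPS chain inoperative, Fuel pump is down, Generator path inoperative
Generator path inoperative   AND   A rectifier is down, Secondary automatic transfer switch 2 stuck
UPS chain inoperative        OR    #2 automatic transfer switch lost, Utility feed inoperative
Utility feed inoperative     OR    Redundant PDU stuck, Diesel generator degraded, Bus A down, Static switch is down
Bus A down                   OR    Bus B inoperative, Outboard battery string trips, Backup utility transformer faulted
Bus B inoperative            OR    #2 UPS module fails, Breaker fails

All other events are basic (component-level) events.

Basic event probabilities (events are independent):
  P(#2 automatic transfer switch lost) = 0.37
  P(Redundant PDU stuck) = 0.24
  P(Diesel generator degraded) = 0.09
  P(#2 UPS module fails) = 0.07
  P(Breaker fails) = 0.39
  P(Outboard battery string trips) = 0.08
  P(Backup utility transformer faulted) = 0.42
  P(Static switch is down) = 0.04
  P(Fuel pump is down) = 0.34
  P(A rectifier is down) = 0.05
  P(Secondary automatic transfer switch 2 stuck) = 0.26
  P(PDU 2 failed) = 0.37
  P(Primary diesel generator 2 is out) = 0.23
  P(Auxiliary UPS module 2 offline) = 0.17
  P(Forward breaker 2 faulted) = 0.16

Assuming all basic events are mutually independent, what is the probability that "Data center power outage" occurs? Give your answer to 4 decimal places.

P(Bus B inoperative) [OR] = 1 − (1−0.07) × (1−0.39) = 0.432700
P(Bus A down) [OR] = 1 − (1−0.432700) × (1−0.08) × (1−0.42) = 0.697289
P(Utility feed inoperative) [OR] = 1 − (1−0.24) × (1−0.09) × (1−0.697289) × (1−0.04) = 0.799019
P(UPS chain inoperative) [OR] = 1 − (1−0.37) × (1−0.799019) = 0.873382
P(Generator path inoperative) [AND] = 0.05 × 0.26 = 0.013000
P(Distribution tier down) [OR] = 1 − (1−0.873382) × (1−0.34) × (1−0.013000) = 0.917519
P(Bus B 2 down) [AND] = 0.37 × 0.23 × 0.17 = 0.014467
P(Data center power outage) [OR] = 1 − (1−0.917519) × (1−0.014467) × (1−0.16) = 0.931718
Rounded to 4 decimal places: P(Data center power outage) ≈ 0.9317.

0.9317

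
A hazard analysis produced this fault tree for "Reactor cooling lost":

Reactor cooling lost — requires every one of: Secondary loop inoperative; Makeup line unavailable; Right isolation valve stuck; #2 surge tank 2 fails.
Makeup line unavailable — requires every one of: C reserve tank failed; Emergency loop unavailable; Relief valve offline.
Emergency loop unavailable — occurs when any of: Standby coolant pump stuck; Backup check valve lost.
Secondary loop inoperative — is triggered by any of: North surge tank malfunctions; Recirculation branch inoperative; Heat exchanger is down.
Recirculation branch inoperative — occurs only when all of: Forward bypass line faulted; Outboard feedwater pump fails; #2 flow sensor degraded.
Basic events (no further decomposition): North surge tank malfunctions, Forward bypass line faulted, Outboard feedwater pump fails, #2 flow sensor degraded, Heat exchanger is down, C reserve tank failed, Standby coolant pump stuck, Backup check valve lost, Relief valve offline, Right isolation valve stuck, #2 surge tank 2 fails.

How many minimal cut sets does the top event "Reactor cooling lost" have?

Recirculation branch inoperative [AND]: one cut set from each child combined → 1 × 1 × 1 = 1 cut set(s).
Secondary loop inoperative [OR]: union of children's cut sets → 3 cut set(s).
Emergency loop unavailable [OR]: union of children's cut sets → 2 cut set(s).
Makeup line unavailable [AND]: one cut set from each child combined → 1 × 2 × 1 = 2 cut set(s).
Reactor cooling lost [AND]: one cut set from each child combined → 3 × 2 × 1 × 1 = 6 cut set(s).
Minimal cut sets: {#2 surge tank 2 fails, C reserve tank failed, North surge tank malfunctions, Relief valve offline, Right isolation valve stuck, Standby coolant pump stuck}; {#2 surge tank 2 fails, Backup check valve lost, C reserve tank failed, North surge tank malfunctions, Relief valve offline, Right isolation valve stuck}; {#2 flow sensor degraded, #2 surge tank 2 fails, C reserve tank failed, Forward bypass line faulted, Outboard feedwater pump fails, Relief valve offline, Right isolation valve stuck, Standby coolant pump stuck}; {#2 flow sensor degraded, #2 surge tank 2 fails, Backup check valve lost, C reserve tank failed, Forward bypass line faulted, Outboard feedwater pump fails, Relief valve offline, Right isolation valve stuck}; {#2 surge tank 2 fails, C reserve tank failed, Heat exchanger is down, Relief valve offline, Right isolation valve stuck, Standby coolant pump stuck}; {#2 surge tank 2 fails, Backup check valve lost, C reserve tank failed, Heat exchanger is down, Relief valve offline, Right isolation valve stuck}.

6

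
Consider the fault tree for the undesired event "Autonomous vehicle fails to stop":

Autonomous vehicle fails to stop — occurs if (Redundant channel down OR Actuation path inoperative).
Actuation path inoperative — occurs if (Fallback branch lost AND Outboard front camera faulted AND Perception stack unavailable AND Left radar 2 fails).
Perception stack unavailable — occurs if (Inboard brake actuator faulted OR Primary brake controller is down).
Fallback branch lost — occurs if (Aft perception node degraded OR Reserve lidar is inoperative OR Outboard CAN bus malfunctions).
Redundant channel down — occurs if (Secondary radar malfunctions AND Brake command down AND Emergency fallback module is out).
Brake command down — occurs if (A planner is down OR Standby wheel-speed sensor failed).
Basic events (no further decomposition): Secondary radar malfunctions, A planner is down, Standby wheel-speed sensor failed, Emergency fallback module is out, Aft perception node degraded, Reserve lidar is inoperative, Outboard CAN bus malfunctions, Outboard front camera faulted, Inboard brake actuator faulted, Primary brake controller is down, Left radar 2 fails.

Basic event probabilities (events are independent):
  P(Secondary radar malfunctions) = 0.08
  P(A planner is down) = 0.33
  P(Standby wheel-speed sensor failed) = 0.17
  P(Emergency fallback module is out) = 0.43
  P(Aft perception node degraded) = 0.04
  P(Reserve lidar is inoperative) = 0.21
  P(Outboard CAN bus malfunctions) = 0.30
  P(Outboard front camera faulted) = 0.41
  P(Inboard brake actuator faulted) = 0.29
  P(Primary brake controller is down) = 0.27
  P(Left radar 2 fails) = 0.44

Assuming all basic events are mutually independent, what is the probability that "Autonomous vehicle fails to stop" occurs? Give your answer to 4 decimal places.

P(Brake command down) [OR] = 1 − (1−0.33) × (1−0.17) = 0.443900
P(Redundant channel down) [AND] = 0.08 × 0.443900 × 0.43 = 0.015270
P(Fallback branch lost) [OR] = 1 − (1−0.04) × (1−0.21) × (1−0.30) = 0.469120
P(Perception stack unavailable) [OR] = 1 − (1−0.29) × (1−0.27) = 0.481700
P(Actuation path inoperative) [AND] = 0.469120 × 0.41 × 0.481700 × 0.44 = 0.040766
P(Autonomous vehicle fails to stop) [OR] = 1 − (1−0.015270) × (1−0.040766) = 0.055414
Rounded to 4 decimal places: P(Autonomous vehicle fails to stop) ≈ 0.0554.

0.0554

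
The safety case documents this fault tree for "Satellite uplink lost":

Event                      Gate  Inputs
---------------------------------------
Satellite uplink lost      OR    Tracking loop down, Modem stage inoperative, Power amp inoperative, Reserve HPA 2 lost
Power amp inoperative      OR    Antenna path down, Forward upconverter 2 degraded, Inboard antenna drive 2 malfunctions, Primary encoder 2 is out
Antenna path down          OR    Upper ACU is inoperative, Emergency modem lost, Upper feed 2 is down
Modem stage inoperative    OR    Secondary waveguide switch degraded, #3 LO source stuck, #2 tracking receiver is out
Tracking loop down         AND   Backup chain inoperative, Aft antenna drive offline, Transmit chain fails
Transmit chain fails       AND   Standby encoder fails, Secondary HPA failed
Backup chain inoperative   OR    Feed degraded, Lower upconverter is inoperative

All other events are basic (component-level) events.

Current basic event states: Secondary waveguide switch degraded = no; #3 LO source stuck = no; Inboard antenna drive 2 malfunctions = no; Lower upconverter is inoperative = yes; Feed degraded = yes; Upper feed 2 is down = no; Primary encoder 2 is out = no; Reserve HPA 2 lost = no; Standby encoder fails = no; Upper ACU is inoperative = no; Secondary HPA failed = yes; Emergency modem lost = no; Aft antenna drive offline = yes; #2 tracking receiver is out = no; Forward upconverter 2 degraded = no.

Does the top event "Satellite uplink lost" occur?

Backup chain inoperative [OR]: Feed degraded=occurs, Lower upconverter is inoperative=occurs → at least one input occurs → occurs.
Transmit chain fails [AND]: Standby encoder fails=not, Secondary HPA failed=occurs → not all inputs occur → does not occur.
Tracking loop down [AND]: Backup chain inoperative=occurs, Aft antenna drive offline=occurs, Transmit chain fails=not → not all inputs occur → does not occur.
Modem stage inoperative [OR]: Secondary waveguide switch degraded=not, #3 LO source stuck=not, #2 tracking receiver is out=not → no input occurs → does not occur.
Antenna path down [OR]: Upper ACU is inoperative=not, Emergency modem lost=not, Upper feed 2 is down=not → no input occurs → does not occur.
Power amp inoperative [OR]: Antenna path down=not, Forward upconverter 2 degraded=not, Inboard antenna drive 2 malfunctions=not, Primary encoder 2 is out=not → no input occurs → does not occur.
Satellite uplink lost [OR]: Tracking loop down=not, Modem stage inoperative=not, Power amp inoperative=not, Reserve HPA 2 lost=not → no input occurs → does not occur.

No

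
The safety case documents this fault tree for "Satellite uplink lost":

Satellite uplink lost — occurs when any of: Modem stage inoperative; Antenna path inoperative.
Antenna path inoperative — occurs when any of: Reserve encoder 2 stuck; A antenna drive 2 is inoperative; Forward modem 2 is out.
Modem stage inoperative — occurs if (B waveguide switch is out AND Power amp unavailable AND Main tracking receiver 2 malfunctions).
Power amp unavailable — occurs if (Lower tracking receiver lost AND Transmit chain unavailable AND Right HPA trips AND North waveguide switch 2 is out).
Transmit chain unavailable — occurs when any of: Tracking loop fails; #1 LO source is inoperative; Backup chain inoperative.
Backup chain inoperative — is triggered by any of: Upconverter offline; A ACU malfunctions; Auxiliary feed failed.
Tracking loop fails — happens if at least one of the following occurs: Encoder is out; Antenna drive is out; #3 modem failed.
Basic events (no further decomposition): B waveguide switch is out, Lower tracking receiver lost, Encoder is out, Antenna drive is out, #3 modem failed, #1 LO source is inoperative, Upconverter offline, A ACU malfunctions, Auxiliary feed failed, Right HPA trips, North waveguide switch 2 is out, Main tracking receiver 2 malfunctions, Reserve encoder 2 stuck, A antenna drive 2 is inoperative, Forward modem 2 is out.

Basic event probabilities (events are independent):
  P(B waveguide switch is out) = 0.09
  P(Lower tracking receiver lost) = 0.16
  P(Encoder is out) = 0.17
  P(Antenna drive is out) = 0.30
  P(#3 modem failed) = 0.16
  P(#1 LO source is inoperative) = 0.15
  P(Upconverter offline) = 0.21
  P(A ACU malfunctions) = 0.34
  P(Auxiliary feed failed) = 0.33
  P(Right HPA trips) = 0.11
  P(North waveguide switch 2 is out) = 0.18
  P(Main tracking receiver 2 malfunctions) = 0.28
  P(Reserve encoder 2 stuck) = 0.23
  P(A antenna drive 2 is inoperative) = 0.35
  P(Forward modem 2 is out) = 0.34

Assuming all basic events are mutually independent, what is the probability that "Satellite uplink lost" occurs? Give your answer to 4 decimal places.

0.6697

P(Tracking loop fails) [OR] = 1 − (1−0.17) × (1−0.30) × (1−0.16) = 0.511960
P(Backup chain inoperative) [OR] = 1 − (1−0.21) × (1−0.34) × (1−0.33) = 0.650662
P(Transmit chain unavailable) [OR] = 1 − (1−0.511960) × (1−0.15) × (1−0.650662) = 0.855083
P(Power amp unavailable) [AND] = 0.16 × 0.855083 × 0.11 × 0.18 = 0.002709
P(Modem stage inoperative) [AND] = 0.09 × 0.002709 × 0.28 = 0.000068
P(Antenna path inoperative) [OR] = 1 − (1−0.23) × (1−0.35) × (1−0.34) = 0.669670
P(Satellite uplink lost) [OR] = 1 − (1−0.000068) × (1−0.669670) = 0.669692
Rounded to 4 decimal places: P(Satellite uplink lost) ≈ 0.6697.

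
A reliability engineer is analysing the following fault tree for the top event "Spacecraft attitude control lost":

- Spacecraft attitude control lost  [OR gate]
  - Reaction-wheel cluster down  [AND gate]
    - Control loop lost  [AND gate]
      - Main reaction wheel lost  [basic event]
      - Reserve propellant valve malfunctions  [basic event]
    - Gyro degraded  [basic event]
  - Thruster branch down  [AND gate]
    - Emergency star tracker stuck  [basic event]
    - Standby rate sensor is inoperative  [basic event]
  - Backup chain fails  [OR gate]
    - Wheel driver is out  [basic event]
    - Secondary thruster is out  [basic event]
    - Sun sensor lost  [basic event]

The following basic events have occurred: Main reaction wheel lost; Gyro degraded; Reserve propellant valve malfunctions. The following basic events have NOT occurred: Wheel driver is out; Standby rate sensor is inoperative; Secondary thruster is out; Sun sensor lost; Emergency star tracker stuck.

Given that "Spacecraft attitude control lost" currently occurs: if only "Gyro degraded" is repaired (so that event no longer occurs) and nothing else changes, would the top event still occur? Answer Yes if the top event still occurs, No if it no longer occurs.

No

Counterfactual: set "Gyro degraded" to not occurred.
Control loop lost [AND]: Main reaction wheel lost=occurs, Reserve propellant valve malfunctions=occurs → all inputs occur → occurs.
Reaction-wheel cluster down [AND]: Control loop lost=occurs, Gyro degraded=not → not all inputs occur → does not occur.
Thruster branch down [AND]: Emergency star tracker stuck=not, Standby rate sensor is inoperative=not → not all inputs occur → does not occur.
Backup chain fails [OR]: Wheel driver is out=not, Secondary thruster is out=not, Sun sensor lost=not → no input occurs → does not occur.
Spacecraft attitude control lost [OR]: Reaction-wheel cluster down=not, Thruster branch down=not, Backup chain fails=not → no input occurs → does not occur.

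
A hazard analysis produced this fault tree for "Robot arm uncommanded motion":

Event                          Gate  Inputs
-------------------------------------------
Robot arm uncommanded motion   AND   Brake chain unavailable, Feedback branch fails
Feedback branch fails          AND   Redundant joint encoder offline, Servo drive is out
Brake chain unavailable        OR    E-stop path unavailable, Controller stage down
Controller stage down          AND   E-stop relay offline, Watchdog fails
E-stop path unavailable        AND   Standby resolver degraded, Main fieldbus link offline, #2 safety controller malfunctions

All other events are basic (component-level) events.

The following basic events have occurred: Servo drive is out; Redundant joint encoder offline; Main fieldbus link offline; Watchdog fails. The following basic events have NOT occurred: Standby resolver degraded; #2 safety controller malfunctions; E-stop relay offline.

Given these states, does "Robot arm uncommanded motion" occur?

E-stop path unavailable [AND]: Standby resolver degraded=not, Main fieldbus link offline=occurs, #2 safety controller malfunctions=not → not all inputs occur → does not occur.
Controller stage down [AND]: E-stop relay offline=not, Watchdog fails=occurs → not all inputs occur → does not occur.
Brake chain unavailable [OR]: E-stop path unavailable=not, Controller stage down=not → no input occurs → does not occur.
Feedback branch fails [AND]: Redundant joint encoder offline=occurs, Servo drive is out=occurs → all inputs occur → occurs.
Robot arm uncommanded motion [AND]: Brake chain unavailable=not, Feedback branch fails=occurs → not all inputs occur → does not occur.

No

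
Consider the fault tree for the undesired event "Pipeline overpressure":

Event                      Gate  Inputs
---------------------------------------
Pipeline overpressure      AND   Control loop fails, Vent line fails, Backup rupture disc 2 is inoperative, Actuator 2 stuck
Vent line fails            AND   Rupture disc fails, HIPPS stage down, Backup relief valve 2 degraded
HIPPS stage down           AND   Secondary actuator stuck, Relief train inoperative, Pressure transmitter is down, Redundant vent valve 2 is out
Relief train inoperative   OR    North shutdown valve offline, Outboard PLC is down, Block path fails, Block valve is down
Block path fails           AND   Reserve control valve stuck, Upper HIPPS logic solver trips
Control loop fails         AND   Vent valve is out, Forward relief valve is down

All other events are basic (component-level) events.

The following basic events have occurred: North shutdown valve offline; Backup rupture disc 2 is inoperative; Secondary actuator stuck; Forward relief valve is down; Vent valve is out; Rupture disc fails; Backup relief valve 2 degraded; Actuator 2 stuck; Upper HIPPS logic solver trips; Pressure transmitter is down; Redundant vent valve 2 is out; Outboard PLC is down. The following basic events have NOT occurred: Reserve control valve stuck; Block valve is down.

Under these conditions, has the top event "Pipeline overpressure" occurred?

Control loop fails [AND]: Vent valve is out=occurs, Forward relief valve is down=occurs → all inputs occur → occurs.
Block path fails [AND]: Reserve control valve stuck=not, Upper HIPPS logic solver trips=occurs → not all inputs occur → does not occur.
Relief train inoperative [OR]: North shutdown valve offline=occurs, Outboard PLC is down=occurs, Block path fails=not, Block valve is down=not → at least one input occurs → occurs.
HIPPS stage down [AND]: Secondary actuator stuck=occurs, Relief train inoperative=occurs, Pressure transmitter is down=occurs, Redundant vent valve 2 is out=occurs → all inputs occur → occurs.
Vent line fails [AND]: Rupture disc fails=occurs, HIPPS stage down=occurs, Backup relief valve 2 degraded=occurs → all inputs occur → occurs.
Pipeline overpressure [AND]: Control loop fails=occurs, Vent line fails=occurs, Backup rupture disc 2 is inoperative=occurs, Actuator 2 stuck=occurs → all inputs occur → occurs.

Yes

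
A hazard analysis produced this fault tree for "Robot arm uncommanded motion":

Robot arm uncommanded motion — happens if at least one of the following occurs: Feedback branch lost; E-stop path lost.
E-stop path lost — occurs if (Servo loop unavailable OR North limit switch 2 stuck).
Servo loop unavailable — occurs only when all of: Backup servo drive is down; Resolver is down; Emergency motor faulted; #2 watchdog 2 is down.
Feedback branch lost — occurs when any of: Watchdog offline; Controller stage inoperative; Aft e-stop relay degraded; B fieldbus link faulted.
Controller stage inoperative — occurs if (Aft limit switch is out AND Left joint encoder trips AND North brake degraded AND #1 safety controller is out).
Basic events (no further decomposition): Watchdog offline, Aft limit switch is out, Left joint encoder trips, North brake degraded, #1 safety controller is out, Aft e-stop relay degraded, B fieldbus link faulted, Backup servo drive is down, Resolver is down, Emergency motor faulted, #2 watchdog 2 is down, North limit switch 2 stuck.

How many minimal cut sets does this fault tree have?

Controller stage inoperative [AND]: one cut set from each child combined → 1 × 1 × 1 × 1 = 1 cut set(s).
Feedback branch lost [OR]: union of children's cut sets → 4 cut set(s).
Servo loop unavailable [AND]: one cut set from each child combined → 1 × 1 × 1 × 1 = 1 cut set(s).
E-stop path lost [OR]: union of children's cut sets → 2 cut set(s).
Robot arm uncommanded motion [OR]: union of children's cut sets → 6 cut set(s).
Minimal cut sets: {Watchdog offline}; {#1 safety controller is out, Aft limit switch is out, Left joint encoder trips, North brake degraded}; {Aft e-stop relay degraded}; {B fieldbus link faulted}; {#2 watchdog 2 is down, Backup servo drive is down, Emergency motor faulted, Resolver is down}; {North limit switch 2 stuck}.

6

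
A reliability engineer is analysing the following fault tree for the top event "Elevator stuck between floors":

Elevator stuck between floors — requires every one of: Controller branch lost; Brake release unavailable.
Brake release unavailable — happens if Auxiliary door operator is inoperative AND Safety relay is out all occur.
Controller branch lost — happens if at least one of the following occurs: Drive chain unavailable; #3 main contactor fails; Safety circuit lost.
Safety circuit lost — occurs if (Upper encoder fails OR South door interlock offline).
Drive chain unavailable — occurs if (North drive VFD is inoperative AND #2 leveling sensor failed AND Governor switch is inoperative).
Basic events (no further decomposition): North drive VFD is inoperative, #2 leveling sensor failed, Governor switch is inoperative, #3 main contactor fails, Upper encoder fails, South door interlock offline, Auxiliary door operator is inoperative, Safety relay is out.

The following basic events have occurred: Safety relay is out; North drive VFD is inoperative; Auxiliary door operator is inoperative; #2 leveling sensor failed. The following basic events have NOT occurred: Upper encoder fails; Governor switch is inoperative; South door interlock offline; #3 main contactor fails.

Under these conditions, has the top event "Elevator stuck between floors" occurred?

No

Drive chain unavailable [AND]: North drive VFD is inoperative=occurs, #2 leveling sensor failed=occurs, Governor switch is inoperative=not → not all inputs occur → does not occur.
Safety circuit lost [OR]: Upper encoder fails=not, South door interlock offline=not → no input occurs → does not occur.
Controller branch lost [OR]: Drive chain unavailable=not, #3 main contactor fails=not, Safety circuit lost=not → no input occurs → does not occur.
Brake release unavailable [AND]: Auxiliary door operator is inoperative=occurs, Safety relay is out=occurs → all inputs occur → occurs.
Elevator stuck between floors [AND]: Controller branch lost=not, Brake release unavailable=occurs → not all inputs occur → does not occur.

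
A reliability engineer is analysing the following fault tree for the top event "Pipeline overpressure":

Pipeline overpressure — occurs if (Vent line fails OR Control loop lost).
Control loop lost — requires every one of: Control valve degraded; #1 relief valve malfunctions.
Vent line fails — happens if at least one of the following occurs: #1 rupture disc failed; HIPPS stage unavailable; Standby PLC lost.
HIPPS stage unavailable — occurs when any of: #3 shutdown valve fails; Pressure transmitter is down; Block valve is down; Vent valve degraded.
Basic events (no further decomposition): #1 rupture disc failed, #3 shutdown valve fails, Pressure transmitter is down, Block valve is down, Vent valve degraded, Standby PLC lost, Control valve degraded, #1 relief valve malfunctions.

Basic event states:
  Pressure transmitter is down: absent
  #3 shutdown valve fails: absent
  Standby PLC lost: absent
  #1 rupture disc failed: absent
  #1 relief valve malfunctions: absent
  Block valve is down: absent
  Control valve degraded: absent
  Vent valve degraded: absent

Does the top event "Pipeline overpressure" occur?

No

HIPPS stage unavailable [OR]: #3 shutdown valve fails=not, Pressure transmitter is down=not, Block valve is down=not, Vent valve degraded=not → no input occurs → does not occur.
Vent line fails [OR]: #1 rupture disc failed=not, HIPPS stage unavailable=not, Standby PLC lost=not → no input occurs → does not occur.
Control loop lost [AND]: Control valve degraded=not, #1 relief valve malfunctions=not → not all inputs occur → does not occur.
Pipeline overpressure [OR]: Vent line fails=not, Control loop lost=not → no input occurs → does not occur.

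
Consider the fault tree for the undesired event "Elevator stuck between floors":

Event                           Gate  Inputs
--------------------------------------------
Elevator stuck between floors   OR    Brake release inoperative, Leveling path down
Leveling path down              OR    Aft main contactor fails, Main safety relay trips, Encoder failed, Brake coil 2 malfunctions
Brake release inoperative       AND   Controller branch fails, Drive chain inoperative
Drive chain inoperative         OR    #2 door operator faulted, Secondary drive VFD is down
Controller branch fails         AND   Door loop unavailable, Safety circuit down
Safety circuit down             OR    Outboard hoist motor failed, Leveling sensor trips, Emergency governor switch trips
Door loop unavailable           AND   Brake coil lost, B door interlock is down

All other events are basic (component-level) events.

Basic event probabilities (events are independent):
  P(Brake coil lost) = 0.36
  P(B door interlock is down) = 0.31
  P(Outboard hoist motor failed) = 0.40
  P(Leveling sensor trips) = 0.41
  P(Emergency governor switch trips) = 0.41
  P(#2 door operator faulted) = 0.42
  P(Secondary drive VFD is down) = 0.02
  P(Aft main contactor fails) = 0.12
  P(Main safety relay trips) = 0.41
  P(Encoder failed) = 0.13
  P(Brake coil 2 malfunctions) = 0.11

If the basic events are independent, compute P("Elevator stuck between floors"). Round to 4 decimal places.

P(Door loop unavailable) [AND] = 0.36 × 0.31 = 0.111600
P(Safety circuit down) [OR] = 1 − (1−0.40) × (1−0.41) × (1−0.41) = 0.791140
P(Controller branch fails) [AND] = 0.111600 × 0.791140 = 0.088291
P(Drive chain inoperative) [OR] = 1 − (1−0.42) × (1−0.02) = 0.431600
P(Brake release inoperative) [AND] = 0.088291 × 0.431600 = 0.038106
P(Leveling path down) [OR] = 1 − (1−0.12) × (1−0.41) × (1−0.13) × (1−0.11) = 0.597983
P(Elevator stuck between floors) [OR] = 1 − (1−0.038106) × (1−0.597983) = 0.613302
Rounded to 4 decimal places: P(Elevator stuck between floors) ≈ 0.6133.

0.6133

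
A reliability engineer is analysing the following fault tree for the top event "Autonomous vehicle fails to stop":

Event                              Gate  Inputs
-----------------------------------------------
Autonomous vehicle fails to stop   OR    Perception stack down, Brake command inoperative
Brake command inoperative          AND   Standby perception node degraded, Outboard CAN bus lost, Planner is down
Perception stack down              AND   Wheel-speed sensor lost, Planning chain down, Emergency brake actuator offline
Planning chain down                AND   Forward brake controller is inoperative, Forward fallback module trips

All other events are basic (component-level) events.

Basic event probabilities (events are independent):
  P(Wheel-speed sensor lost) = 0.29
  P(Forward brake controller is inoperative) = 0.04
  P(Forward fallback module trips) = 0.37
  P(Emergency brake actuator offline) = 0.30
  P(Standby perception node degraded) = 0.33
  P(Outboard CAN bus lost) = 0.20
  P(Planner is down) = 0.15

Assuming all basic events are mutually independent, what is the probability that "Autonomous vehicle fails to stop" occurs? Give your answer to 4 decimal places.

0.0112

P(Planning chain down) [AND] = 0.04 × 0.37 = 0.014800
P(Perception stack down) [AND] = 0.29 × 0.014800 × 0.30 = 0.001288
P(Brake command inoperative) [AND] = 0.33 × 0.20 × 0.15 = 0.009900
P(Autonomous vehicle fails to stop) [OR] = 1 − (1−0.001288) × (1−0.009900) = 0.011175
Rounded to 4 decimal places: P(Autonomous vehicle fails to stop) ≈ 0.0112.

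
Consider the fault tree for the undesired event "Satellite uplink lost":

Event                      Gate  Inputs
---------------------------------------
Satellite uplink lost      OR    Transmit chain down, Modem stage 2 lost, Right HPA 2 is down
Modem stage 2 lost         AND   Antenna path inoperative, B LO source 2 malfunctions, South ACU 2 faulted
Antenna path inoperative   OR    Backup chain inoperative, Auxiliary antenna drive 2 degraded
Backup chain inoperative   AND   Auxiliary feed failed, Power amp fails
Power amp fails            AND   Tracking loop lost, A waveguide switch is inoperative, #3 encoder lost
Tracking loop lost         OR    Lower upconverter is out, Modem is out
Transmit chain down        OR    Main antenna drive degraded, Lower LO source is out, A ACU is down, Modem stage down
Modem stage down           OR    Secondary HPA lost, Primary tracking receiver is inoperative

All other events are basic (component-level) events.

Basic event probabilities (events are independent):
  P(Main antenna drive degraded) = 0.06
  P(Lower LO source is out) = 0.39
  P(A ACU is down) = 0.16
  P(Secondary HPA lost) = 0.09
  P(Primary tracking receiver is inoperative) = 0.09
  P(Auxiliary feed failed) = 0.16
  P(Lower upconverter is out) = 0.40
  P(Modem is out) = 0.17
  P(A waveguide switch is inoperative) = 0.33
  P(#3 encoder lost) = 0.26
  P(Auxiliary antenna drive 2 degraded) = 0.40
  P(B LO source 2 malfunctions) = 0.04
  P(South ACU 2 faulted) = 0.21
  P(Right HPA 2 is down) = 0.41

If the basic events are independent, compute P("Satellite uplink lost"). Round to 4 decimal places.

P(Modem stage down) [OR] = 1 − (1−0.09) × (1−0.09) = 0.171900
P(Transmit chain down) [OR] = 1 − (1−0.06) × (1−0.39) × (1−0.16) × (1−0.171900) = 0.601141
P(Tracking loop lost) [OR] = 1 − (1−0.40) × (1−0.17) = 0.502000
P(Power amp fails) [AND] = 0.502000 × 0.33 × 0.26 = 0.043072
P(Backup chain inoperative) [AND] = 0.16 × 0.043072 = 0.006892
P(Antenna path inoperative) [OR] = 1 − (1−0.006892) × (1−0.40) = 0.404135
P(Modem stage 2 lost) [AND] = 0.404135 × 0.04 × 0.21 = 0.003395
P(Satellite uplink lost) [OR] = 1 − (1−0.601141) × (1−0.003395) × (1−0.41) = 0.765472
Rounded to 4 decimal places: P(Satellite uplink lost) ≈ 0.7655.

0.7655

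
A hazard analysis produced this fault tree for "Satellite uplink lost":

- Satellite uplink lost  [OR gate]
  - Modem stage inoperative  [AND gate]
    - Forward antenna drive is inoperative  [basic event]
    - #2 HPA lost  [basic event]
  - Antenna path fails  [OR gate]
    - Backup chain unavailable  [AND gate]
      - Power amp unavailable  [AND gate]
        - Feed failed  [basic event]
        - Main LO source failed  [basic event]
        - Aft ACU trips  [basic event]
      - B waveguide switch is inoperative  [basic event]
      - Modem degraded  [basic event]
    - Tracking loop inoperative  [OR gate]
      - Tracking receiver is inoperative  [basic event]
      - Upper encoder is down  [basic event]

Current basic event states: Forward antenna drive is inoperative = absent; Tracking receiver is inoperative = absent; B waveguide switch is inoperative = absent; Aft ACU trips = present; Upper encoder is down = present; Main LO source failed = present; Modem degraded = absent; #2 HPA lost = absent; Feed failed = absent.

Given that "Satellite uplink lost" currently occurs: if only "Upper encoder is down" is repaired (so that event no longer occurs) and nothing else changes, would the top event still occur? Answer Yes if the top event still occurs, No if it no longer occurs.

Counterfactual: set "Upper encoder is down" to not occurred.
Modem stage inoperative [AND]: Forward antenna drive is inoperative=not, #2 HPA lost=not → not all inputs occur → does not occur.
Power amp unavailable [AND]: Feed failed=not, Main LO source failed=occurs, Aft ACU trips=occurs → not all inputs occur → does not occur.
Backup chain unavailable [AND]: Power amp unavailable=not, B waveguide switch is inoperative=not, Modem degraded=not → not all inputs occur → does not occur.
Tracking loop inoperative [OR]: Tracking receiver is inoperative=not, Upper encoder is down=not → no input occurs → does not occur.
Antenna path fails [OR]: Backup chain unavailable=not, Tracking loop inoperative=not → no input occurs → does not occur.
Satellite uplink lost [OR]: Modem stage inoperative=not, Antenna path fails=not → no input occurs → does not occur.

No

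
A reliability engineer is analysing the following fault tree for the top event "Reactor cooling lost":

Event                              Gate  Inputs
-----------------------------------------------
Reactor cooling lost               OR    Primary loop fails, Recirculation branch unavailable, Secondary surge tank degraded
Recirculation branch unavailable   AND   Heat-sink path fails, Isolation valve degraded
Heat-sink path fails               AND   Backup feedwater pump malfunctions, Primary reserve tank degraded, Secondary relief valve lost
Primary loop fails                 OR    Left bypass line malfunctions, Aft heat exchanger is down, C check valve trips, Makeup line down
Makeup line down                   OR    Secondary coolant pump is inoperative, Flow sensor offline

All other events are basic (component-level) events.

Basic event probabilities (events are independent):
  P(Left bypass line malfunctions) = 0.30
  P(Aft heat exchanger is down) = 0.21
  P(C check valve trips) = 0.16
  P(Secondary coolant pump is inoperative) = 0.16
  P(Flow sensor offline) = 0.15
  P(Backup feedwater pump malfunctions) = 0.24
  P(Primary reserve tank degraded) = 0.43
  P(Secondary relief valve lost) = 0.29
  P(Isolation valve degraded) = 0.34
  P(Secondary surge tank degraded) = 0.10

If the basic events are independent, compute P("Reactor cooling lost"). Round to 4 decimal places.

P(Makeup line down) [OR] = 1 − (1−0.16) × (1−0.15) = 0.286000
P(Primary loop fails) [OR] = 1 − (1−0.30) × (1−0.21) × (1−0.16) × (1−0.286000) = 0.668333
P(Heat-sink path fails) [AND] = 0.24 × 0.43 × 0.29 = 0.029928
P(Recirculation branch unavailable) [AND] = 0.029928 × 0.34 = 0.010176
P(Reactor cooling lost) [OR] = 1 − (1−0.668333) × (1−0.010176) × (1−0.10) = 0.704537
Rounded to 4 decimal places: P(Reactor cooling lost) ≈ 0.7045.

0.7045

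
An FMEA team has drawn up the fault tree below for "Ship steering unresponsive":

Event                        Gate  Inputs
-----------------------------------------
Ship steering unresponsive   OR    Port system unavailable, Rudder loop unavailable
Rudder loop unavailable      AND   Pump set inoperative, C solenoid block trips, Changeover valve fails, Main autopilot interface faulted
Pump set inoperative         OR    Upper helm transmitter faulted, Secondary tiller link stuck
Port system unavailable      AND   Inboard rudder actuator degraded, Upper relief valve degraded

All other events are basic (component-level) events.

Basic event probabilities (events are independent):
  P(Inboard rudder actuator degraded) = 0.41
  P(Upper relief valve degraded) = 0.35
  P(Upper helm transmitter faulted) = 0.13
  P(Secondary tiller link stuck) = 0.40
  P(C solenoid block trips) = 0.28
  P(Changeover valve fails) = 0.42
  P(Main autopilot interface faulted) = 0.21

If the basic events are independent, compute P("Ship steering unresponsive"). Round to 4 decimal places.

P(Port system unavailable) [AND] = 0.41 × 0.35 = 0.143500
P(Pump set inoperative) [OR] = 1 − (1−0.13) × (1−0.40) = 0.478000
P(Rudder loop unavailable) [AND] = 0.478000 × 0.28 × 0.42 × 0.21 = 0.011805
P(Ship steering unresponsive) [OR] = 1 − (1−0.143500) × (1−0.011805) = 0.153611
Rounded to 4 decimal places: P(Ship steering unresponsive) ≈ 0.1536.

0.1536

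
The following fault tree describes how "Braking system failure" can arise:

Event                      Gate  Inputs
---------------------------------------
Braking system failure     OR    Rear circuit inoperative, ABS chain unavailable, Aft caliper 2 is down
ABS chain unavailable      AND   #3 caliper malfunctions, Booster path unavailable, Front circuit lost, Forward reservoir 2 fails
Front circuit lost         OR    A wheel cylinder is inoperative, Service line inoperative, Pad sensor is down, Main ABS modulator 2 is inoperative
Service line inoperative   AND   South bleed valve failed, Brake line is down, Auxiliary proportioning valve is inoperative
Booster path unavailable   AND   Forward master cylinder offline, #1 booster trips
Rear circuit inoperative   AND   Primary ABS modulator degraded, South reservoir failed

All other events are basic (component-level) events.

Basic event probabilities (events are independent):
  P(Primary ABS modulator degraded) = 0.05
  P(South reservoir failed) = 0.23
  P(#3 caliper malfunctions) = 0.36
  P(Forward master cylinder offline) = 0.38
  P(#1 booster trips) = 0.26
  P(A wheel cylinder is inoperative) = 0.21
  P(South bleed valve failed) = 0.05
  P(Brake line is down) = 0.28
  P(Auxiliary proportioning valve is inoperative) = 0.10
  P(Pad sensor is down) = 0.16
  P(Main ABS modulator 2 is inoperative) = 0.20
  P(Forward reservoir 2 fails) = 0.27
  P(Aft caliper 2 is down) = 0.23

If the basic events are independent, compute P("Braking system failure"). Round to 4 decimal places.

0.2423

P(Rear circuit inoperative) [AND] = 0.05 × 0.23 = 0.011500
P(Booster path unavailable) [AND] = 0.38 × 0.26 = 0.098800
P(Service line inoperative) [AND] = 0.05 × 0.28 × 0.10 = 0.001400
P(Front circuit lost) [OR] = 1 − (1−0.21) × (1−0.001400) × (1−0.16) × (1−0.20) = 0.469863
P(ABS chain unavailable) [AND] = 0.36 × 0.098800 × 0.469863 × 0.27 = 0.004512
P(Braking system failure) [OR] = 1 − (1−0.011500) × (1−0.004512) × (1−0.23) = 0.242289
Rounded to 4 decimal places: P(Braking system failure) ≈ 0.2423.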